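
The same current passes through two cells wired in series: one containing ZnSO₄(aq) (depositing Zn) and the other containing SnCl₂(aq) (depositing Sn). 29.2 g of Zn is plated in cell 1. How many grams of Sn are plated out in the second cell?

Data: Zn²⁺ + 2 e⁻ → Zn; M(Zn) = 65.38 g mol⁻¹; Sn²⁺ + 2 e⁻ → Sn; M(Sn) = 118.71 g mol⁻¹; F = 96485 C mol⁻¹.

53.0 g

n(Zn) = 29.2 / 65.38 = 0.4466 mol.
Since Zn²⁺ + 2 e⁻ → Zn, n(e⁻) passed = 2 × 0.4466 = 0.8932 mol.
Cells in series carry the same charge, so the same 0.8932 mol of electrons passes through cell 2.
Sn²⁺ + 2 e⁻ → Sn, so n(Sn) = 0.8932 / 2 = 0.4466 mol.
m(Sn) = 0.4466 × 118.71 = 53.0 g.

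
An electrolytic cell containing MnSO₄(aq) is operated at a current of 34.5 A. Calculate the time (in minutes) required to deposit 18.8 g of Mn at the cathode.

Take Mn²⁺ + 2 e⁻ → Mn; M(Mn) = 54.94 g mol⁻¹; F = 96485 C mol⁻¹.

n(Mn) = m/M = 18.8 / 54.94 = 0.3422 mol.
Each Mn atom requires 2 electrons, so n(e⁻) = 2 × 0.3422 = 0.6844 mol.
Q = n(e⁻)·F = 0.6844 × 96485 = 66030 C.
t = Q/I = 66030 / 34.50 A = 1914 s = 31.9 min.

31.9 min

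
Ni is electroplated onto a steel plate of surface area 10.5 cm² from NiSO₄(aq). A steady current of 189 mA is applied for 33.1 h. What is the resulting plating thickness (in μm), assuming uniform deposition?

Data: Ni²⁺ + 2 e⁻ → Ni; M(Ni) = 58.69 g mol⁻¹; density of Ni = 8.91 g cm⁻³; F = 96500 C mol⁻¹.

732 μm

Q = I·t = 0.1890 × 119160 = 22520 C; n(e⁻) = 0.2334 mol.
n(Ni) = n(e⁻)/2 = 0.1167 mol, so m = 0.1167 × 58.69 = 6.849 g.
Volume = m/ρ = 6.849 / 8.91 = 0.7686 cm³.
Thickness = V/A = 0.7686 / 10.5 = 0.0732 cm = 732 μm.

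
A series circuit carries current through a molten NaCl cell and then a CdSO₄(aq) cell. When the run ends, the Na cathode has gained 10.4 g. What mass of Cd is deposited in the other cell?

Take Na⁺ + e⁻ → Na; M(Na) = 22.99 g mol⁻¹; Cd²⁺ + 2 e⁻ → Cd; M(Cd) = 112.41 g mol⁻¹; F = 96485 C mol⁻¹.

n(Na) = 10.4 / 22.99 = 0.4524 mol.
Since Na⁺ + e⁻ → Na, n(e⁻) passed = 1 × 0.4524 = 0.4524 mol.
Cells in series carry the same charge, so the same 0.4524 mol of electrons passes through cell 2.
Cd²⁺ + 2 e⁻ → Cd, so n(Cd) = 0.4524 / 2 = 0.2262 mol.
m(Cd) = 0.2262 × 112.41 = 25.4 g.

25.4 g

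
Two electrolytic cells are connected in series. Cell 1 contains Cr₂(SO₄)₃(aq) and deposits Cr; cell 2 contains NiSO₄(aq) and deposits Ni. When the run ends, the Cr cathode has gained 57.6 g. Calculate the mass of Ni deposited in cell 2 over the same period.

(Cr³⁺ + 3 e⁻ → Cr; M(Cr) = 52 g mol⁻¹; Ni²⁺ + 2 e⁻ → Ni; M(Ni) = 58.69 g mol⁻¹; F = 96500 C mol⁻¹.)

97.5 g

n(Cr) = 57.6 / 52 = 1.108 mol.
Since Cr³⁺ + 3 e⁻ → Cr, n(e⁻) passed = 3 × 1.108 = 3.323 mol.
Cells in series carry the same charge, so the same 3.323 mol of electrons passes through cell 2.
Ni²⁺ + 2 e⁻ → Ni, so n(Ni) = 3.323 / 2 = 1.662 mol.
m(Ni) = 1.662 × 58.69 = 97.5 g.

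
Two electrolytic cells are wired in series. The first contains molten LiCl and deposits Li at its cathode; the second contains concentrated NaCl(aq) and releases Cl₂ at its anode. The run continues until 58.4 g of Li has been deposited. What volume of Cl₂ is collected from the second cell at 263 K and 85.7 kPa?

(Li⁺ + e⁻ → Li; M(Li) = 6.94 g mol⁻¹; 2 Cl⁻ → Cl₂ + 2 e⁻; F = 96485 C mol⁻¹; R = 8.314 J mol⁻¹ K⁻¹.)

n(Li) = 58.4 / 6.94 = 8.415 mol, so n(e⁻) = 1 × 8.415 = 8.415 mol.
The cells are in series, so the same 8.415 mol of electrons passes through the second cell.
2 Cl⁻ → Cl₂ + 2 e⁻ — 2 mol e⁻ per mol Cl₂, so n(Cl₂) = 8.415/2 = 4.207 mol.
V = nRT/P = (4.207 × 8.314 × 263) / (85.7 × 10³) = 0.107 m³ = 107 L.

107 L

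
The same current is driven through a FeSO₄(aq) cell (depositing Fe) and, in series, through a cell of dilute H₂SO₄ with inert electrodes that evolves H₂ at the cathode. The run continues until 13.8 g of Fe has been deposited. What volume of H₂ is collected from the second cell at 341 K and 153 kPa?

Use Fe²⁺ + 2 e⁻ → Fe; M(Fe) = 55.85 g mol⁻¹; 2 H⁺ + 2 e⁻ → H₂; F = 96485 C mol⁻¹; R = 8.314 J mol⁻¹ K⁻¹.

4.58 L

n(Fe) = 13.8 / 55.85 = 0.2471 mol, so n(e⁻) = 2 × 0.2471 = 0.4942 mol.
The cells are in series, so the same 0.4942 mol of electrons passes through the second cell.
2 H⁺ + 2 e⁻ → H₂ — 2 mol e⁻ per mol H₂, so n(H₂) = 0.4942/2 = 0.2471 mol.
V = nRT/P = (0.2471 × 8.314 × 341) / (153 × 10³) = 0.00458 m³ = 4.58 L.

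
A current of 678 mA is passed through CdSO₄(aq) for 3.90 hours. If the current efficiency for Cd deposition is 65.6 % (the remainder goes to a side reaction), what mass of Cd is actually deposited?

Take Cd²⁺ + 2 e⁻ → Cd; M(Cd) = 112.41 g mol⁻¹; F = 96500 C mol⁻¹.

3.64 g

Q = I·t = 0.6780 × 14040 = 9519 C.
n(e⁻) = 9519/96500 = 0.09864 mol; theoretically n(Cd) = 0.09864/2 = 0.04932 mol, m_theo = 5.544 g.
At 65.6 % efficiency, m_actual = 0.656 × 5.544 = 3.64 g.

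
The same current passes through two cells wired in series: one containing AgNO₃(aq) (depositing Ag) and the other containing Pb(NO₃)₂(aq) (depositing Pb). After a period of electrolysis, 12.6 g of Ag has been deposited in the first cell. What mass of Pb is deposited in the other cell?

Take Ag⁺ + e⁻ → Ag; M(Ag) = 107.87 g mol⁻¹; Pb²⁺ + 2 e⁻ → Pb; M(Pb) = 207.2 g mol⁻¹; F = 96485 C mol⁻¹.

12.1 g

n(Ag) = 12.6 / 107.87 = 0.1168 mol.
Since Ag⁺ + e⁻ → Ag, n(e⁻) passed = 1 × 0.1168 = 0.1168 mol.
Cells in series carry the same charge, so the same 0.1168 mol of electrons passes through cell 2.
Pb²⁺ + 2 e⁻ → Pb, so n(Pb) = 0.1168 / 2 = 0.05840 mol.
m(Pb) = 0.05840 × 207.2 = 12.1 g.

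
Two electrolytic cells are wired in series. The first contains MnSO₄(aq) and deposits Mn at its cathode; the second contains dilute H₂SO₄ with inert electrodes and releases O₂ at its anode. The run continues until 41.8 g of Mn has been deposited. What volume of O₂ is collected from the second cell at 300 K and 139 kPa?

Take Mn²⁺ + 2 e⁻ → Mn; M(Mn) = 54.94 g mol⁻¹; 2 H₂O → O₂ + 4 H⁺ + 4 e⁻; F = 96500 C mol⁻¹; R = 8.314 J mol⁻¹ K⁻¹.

6.83 L

n(Mn) = 41.8 / 54.94 = 0.7608 mol, so n(e⁻) = 2 × 0.7608 = 1.522 mol.
The cells are in series, so the same 1.522 mol of electrons passes through the second cell.
2 H₂O → O₂ + 4 H⁺ + 4 e⁻ — 4 mol e⁻ per mol O₂, so n(O₂) = 1.522/4 = 0.3804 mol.
V = nRT/P = (0.3804 × 8.314 × 300) / (139 × 10³) = 0.00683 m³ = 6.83 L.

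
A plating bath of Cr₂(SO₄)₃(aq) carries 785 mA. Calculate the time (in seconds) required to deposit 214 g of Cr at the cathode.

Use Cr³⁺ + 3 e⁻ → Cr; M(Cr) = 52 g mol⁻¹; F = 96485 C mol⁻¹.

1.52 × 10⁶ s

n(Cr) = m/M = 214 / 52 = 4.115 mol.
Each Cr atom requires 3 electrons, so n(e⁻) = 3 × 4.115 = 12.35 mol.
Q = n(e⁻)·F = 12.35 × 96485 = 1191000 C.
t = Q/I = 1191000 / 0.7850 A = 1517000 s.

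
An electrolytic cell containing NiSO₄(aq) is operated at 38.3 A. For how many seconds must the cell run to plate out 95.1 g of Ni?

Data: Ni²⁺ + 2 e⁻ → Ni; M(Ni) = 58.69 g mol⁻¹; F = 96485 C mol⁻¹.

8160 s

n(Ni) = m/M = 95.1 / 58.69 = 1.620 mol.
Each Ni atom requires 2 electrons, so n(e⁻) = 2 × 1.620 = 3.241 mol.
Q = n(e⁻)·F = 3.241 × 96485 = 312700 C.
t = Q/I = 312700 / 38.30 A = 8164 s.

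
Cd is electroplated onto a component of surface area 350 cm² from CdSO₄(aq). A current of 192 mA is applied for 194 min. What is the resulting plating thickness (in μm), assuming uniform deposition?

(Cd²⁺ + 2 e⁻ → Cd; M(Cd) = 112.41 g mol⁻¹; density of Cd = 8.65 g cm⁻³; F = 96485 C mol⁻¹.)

4.30 μm

Q = I·t = 0.1920 × 11640 = 2235 C; n(e⁻) = 0.02316 mol.
n(Cd) = n(e⁻)/2 = 0.01158 mol, so m = 0.01158 × 112.41 = 1.302 g.
Volume = m/ρ = 1.302 / 8.65 = 0.1505 cm³.
Thickness = V/A = 0.1505 / 350 = 4.30 × 10⁻⁴ cm = 4.30 μm.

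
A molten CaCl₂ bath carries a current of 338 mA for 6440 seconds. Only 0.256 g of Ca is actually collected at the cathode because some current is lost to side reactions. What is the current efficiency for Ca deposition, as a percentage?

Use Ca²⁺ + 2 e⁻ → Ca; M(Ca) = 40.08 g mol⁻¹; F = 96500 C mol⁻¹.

56.6 %

Q = I·t = 0.3380 × 6440.0 = 2177 C; n(e⁻) = 2177/96500 = 0.02256 mol.
Theoretical n(Ca) = n(e⁻)/2 = 0.01128 mol, i.e. m_theo = 0.01128 × 40.08 = 0.4520 g.
Efficiency = m_actual / m_theo = 0.256 / 0.4520 = 56.6 %.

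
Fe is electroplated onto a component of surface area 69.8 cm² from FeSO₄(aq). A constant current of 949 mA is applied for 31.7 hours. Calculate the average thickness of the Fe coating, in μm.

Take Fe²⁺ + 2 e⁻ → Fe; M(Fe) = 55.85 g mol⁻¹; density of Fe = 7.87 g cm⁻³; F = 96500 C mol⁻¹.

571 μm

Q = I·t = 0.9490 × 114120 = 108300 C; n(e⁻) = 1.122 mol.
n(Fe) = n(e⁻)/2 = 0.5611 mol, so m = 0.5611 × 55.85 = 31.34 g.
Volume = m/ρ = 31.34 / 7.87 = 3.982 cm³.
Thickness = V/A = 3.982 / 69.8 = 0.0571 cm = 571 μm.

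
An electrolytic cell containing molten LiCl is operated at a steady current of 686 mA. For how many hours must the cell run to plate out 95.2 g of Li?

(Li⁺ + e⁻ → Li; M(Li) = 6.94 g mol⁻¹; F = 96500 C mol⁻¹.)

n(Li) = m/M = 95.2 / 6.94 = 13.72 mol.
Each Li atom requires 1 electron, so n(e⁻) = 1 × 13.72 = 13.72 mol.
Q = n(e⁻)·F = 13.72 × 96500 = 1324000 C.
t = Q/I = 1324000 / 0.6860 A = 1930000 s = 536 h.

536 h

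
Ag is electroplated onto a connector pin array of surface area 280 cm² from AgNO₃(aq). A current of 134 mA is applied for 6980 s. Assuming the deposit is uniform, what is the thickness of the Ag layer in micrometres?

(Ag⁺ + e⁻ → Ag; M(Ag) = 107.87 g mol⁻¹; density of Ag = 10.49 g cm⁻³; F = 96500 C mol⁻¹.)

Q = I·t = 0.1340 × 6980.0 = 935.3 C; n(e⁻) = 0.009692 mol.
n(Ag) = n(e⁻)/1 = 0.009692 mol, so m = 0.009692 × 107.87 = 1.046 g.
Volume = m/ρ = 1.046 / 10.49 = 0.09967 cm³.
Thickness = V/A = 0.09967 / 280 = 3.56 × 10⁻⁴ cm = 3.56 μm.

3.56 μm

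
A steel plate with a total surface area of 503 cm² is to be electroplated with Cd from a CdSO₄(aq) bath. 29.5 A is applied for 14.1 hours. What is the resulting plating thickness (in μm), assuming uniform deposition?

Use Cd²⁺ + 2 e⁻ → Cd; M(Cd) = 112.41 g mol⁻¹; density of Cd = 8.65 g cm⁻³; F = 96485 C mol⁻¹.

Q = I·t = 29.50 × 50760 = 1497000 C; n(e⁻) = 15.52 mol.
n(Cd) = n(e⁻)/2 = 7.760 mol, so m = 7.760 × 112.41 = 872.3 g.
Volume = m/ρ = 872.3 / 8.65 = 100.8 cm³.
Thickness = V/A = 100.8 / 503 = 0.200 cm = 2000 μm.

2000 μm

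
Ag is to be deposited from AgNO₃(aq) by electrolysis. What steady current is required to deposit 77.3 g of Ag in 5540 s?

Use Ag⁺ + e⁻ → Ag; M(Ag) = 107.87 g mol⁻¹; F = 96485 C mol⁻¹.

n(Ag) = 77.3 / 107.87 = 0.7166 mol.
n(e⁻) = 1 × 0.7166 = 0.7166 mol.
Q = n(e⁻)·F = 0.7166 × 96485 = 69140 C.
I = Q/t = 69140 / 5540.0 s = 12.5 A.

12.5 A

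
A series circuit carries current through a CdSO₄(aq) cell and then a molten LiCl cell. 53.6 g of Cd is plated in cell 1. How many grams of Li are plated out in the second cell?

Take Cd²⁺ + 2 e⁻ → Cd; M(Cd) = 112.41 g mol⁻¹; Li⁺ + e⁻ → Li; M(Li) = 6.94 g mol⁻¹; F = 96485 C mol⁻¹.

n(Cd) = 53.6 / 112.41 = 0.4768 mol.
Since Cd²⁺ + 2 e⁻ → Cd, n(e⁻) passed = 2 × 0.4768 = 0.9537 mol.
Cells in series carry the same charge, so the same 0.9537 mol of electrons passes through cell 2.
Li⁺ + e⁻ → Li, so n(Li) = 0.9537 / 1 = 0.9537 mol.
m(Li) = 0.9537 × 6.94 = 6.62 g.

6.62 g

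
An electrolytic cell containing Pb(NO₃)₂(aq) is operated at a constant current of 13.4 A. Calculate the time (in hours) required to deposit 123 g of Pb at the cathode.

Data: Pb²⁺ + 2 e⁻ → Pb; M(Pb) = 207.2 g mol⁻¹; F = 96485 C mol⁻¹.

2.37 h

n(Pb) = m/M = 123 / 207.2 = 0.5936 mol.
Each Pb atom requires 2 electrons, so n(e⁻) = 2 × 0.5936 = 1.187 mol.
Q = n(e⁻)·F = 1.187 × 96485 = 114600 C.
t = Q/I = 114600 / 13.40 A = 8549 s = 2.37 h.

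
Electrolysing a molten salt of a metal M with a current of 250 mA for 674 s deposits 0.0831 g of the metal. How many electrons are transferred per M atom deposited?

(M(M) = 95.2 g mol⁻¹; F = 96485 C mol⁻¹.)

2

Q = I·t = 0.2500 A × 674.00 s = 168.5 C, so n(e⁻) = 168.5/96485 = 0.001746 mol.
n(M) deposited = 0.0831 / 95.2 = 0.0008729 mol.
Electrons per atom = n(e⁻)/n(M) = 0.001746 / 0.0008729 = 2.00 ≈ 2, so the ion is M²⁺.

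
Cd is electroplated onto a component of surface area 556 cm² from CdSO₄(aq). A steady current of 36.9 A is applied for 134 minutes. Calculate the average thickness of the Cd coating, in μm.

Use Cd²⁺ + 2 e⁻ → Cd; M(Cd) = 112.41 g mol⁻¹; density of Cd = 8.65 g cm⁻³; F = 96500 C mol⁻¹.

359 μm

Q = I·t = 36.90 × 8040.0 = 296700 C; n(e⁻) = 3.074 mol.
n(Cd) = n(e⁻)/2 = 1.537 mol, so m = 1.537 × 112.41 = 172.8 g.
Volume = m/ρ = 172.8 / 8.65 = 19.98 cm³.
Thickness = V/A = 19.98 / 556 = 0.0359 cm = 359 μm.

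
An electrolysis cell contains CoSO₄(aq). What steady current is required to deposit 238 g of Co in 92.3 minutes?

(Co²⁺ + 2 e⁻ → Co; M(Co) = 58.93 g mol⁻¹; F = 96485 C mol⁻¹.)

n(Co) = 238 / 58.93 = 4.039 mol.
n(e⁻) = 2 × 4.039 = 8.077 mol.
Q = n(e⁻)·F = 8.077 × 96485 = 779300 C.
I = Q/t = 779300 / 5538.0 s = 141 A.

141 A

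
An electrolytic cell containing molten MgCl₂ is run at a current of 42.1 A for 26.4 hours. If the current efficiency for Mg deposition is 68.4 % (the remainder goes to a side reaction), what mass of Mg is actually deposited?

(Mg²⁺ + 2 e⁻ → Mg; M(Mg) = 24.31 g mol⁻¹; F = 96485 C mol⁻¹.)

345 g

Q = I·t = 42.10 × 95040 = 4001000 C.
n(e⁻) = 4001000/96485 = 41.47 mol; theoretically n(Mg) = 41.47/2 = 20.73 mol, m_theo = 504.1 g.
At 68.4 % efficiency, m_actual = 0.684 × 504.1 = 345 g.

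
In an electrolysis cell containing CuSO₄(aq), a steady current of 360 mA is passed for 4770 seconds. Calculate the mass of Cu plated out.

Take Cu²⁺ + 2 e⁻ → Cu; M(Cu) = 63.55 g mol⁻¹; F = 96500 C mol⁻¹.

Q = I·t = 0.3600 A × 4770.0 s = 1717 C.
n(e⁻) = Q/F = 1717 / 96500 = 0.01779 mol.
Cu²⁺ + 2 e⁻ → Cu, so n(Cu) = n(e⁻)/2 = 0.008897 mol.
m = n·M = 0.008897 × 63.55 = 0.565 g.

0.565 g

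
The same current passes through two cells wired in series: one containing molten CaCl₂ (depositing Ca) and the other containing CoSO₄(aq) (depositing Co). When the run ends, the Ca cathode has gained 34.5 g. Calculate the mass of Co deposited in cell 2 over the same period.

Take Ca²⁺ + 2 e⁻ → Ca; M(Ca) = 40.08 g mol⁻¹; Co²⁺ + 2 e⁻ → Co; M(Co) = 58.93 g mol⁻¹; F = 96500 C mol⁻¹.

n(Ca) = 34.5 / 40.08 = 0.8608 mol.
Since Ca²⁺ + 2 e⁻ → Ca, n(e⁻) passed = 2 × 0.8608 = 1.722 mol.
Cells in series carry the same charge, so the same 1.722 mol of electrons passes through cell 2.
Co²⁺ + 2 e⁻ → Co, so n(Co) = 1.722 / 2 = 0.8608 mol.
m(Co) = 0.8608 × 58.93 = 50.7 g.

50.7 g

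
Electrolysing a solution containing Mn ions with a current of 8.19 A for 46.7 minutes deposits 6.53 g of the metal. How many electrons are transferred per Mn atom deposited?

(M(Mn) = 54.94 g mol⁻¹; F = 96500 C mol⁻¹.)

Q = I·t = 8.190 A × 2802.0 s = 22950 C, so n(e⁻) = 22950/96500 = 0.2378 mol.
n(Mn) deposited = 6.53 / 54.94 = 0.1189 mol.
Electrons per atom = n(e⁻)/n(Mn) = 0.2378 / 0.1189 = 2.00 ≈ 2, so the ion is Mn²⁺.

2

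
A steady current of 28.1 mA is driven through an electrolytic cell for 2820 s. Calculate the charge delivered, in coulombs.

Q = I·t = 0.02810 A × 2820.0 s = 79.2 C.

79.2 C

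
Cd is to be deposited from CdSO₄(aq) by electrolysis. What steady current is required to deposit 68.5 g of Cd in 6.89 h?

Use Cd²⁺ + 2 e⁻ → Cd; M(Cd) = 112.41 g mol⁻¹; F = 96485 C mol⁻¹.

n(Cd) = 68.5 / 112.41 = 0.6094 mol.
n(e⁻) = 2 × 0.6094 = 1.219 mol.
Q = n(e⁻)·F = 1.219 × 96485 = 117600 C.
I = Q/t = 117600 / 24804 s = 4.74 A.

4.74 A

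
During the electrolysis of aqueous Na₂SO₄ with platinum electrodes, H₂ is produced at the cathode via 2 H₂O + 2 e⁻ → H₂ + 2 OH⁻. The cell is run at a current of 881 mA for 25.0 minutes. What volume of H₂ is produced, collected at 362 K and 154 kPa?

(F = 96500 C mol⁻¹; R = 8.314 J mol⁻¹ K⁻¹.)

0.134 L

Q = I·t = 0.8810 A × 1500.0 s = 1322 C.
n(e⁻) = Q/F = 1322 / 96500 = 0.01369 mol.
2 electrons are transferred per H₂ molecule, so n(H₂) = 0.01369 / 2 = 0.006847 mol.
V = nRT/P = (0.006847 × 8.314 × 362) / (154 × 10³ Pa) = 1.34 × 10⁻⁴ m³ = 0.134 L.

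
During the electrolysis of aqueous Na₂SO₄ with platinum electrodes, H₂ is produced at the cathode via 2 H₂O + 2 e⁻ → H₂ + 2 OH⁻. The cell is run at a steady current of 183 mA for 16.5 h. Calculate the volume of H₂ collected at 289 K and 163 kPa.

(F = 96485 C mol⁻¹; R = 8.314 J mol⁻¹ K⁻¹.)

Q = I·t = 0.1830 A × 59400 s = 10870 C.
n(e⁻) = Q/F = 10870 / 96485 = 0.1127 mol.
2 electrons are transferred per H₂ molecule, so n(H₂) = 0.1127 / 2 = 0.05633 mol.
V = nRT/P = (0.05633 × 8.314 × 289) / (163 × 10³ Pa) = 8.30 × 10⁻⁴ m³ = 0.830 L.

0.830 L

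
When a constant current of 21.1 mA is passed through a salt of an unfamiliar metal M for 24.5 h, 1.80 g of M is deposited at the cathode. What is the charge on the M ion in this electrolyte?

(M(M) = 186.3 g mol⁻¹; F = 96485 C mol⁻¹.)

Q = I·t = 0.02110 A × 88200 s = 1861 C, so n(e⁻) = 1861/96485 = 0.01929 mol.
n(M) deposited = 1.80 / 186.3 = 0.009662 mol.
Electrons per atom = n(e⁻)/n(M) = 0.01929 / 0.009662 = 2.00 ≈ 2, so the ion is M²⁺.

+2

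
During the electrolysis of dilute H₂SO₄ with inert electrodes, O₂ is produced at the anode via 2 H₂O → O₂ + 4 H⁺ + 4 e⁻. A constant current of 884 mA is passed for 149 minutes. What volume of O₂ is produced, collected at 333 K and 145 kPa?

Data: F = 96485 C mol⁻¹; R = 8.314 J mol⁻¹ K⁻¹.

Q = I·t = 0.8840 A × 8940.0 s = 7903 C.
n(e⁻) = Q/F = 7903 / 96485 = 0.08191 mol.
4 electrons are transferred per O₂ molecule, so n(O₂) = 0.08191 / 4 = 0.02048 mol.
V = nRT/P = (0.02048 × 8.314 × 333) / (145 × 10³ Pa) = 3.91 × 10⁻⁴ m³ = 0.391 L.

0.391 L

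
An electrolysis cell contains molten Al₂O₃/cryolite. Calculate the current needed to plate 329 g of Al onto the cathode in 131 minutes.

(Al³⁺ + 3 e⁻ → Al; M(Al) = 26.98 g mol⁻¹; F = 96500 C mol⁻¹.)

n(Al) = 329 / 26.98 = 12.19 mol.
n(e⁻) = 3 × 12.19 = 36.58 mol.
Q = n(e⁻)·F = 36.58 × 96500 = 3530000 C.
I = Q/t = 3530000 / 7860.0 s = 449 A.

449 A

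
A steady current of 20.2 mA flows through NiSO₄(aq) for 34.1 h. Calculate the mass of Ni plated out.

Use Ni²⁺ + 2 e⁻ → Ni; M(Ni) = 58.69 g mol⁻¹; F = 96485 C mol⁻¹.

Q = I·t = 0.02020 A × 122760 s = 2480 C.
n(e⁻) = Q/F = 2480 / 96485 = 0.02570 mol.
Ni²⁺ + 2 e⁻ → Ni, so n(Ni) = n(e⁻)/2 = 0.01285 mol.
m = n·M = 0.01285 × 58.69 = 0.754 g.

0.754 g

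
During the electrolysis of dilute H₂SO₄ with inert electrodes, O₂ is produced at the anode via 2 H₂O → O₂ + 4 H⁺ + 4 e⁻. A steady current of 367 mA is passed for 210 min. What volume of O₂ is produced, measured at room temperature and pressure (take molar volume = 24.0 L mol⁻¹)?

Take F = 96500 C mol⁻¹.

0.288 L

Q = I·t = 0.3670 A × 12600 s = 4624 C.
n(e⁻) = Q/F = 4624 / 96500 = 0.04792 mol.
4 electrons are transferred per O₂ molecule, so n(O₂) = 0.04792 / 4 = 0.01198 mol.
V = n × V_m = 0.01198 × 24.0 = 0.288 L.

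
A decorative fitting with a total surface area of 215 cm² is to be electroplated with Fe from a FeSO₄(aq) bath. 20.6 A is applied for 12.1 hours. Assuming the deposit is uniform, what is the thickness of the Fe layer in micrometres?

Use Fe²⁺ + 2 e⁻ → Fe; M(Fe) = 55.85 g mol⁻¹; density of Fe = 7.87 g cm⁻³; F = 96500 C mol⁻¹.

Q = I·t = 20.60 × 43560 = 897300 C; n(e⁻) = 9.299 mol.
n(Fe) = n(e⁻)/2 = 4.649 mol, so m = 4.649 × 55.85 = 259.7 g.
Volume = m/ρ = 259.7 / 7.87 = 32.99 cm³.
Thickness = V/A = 32.99 / 215 = 0.153 cm = 1530 μm.

1530 μm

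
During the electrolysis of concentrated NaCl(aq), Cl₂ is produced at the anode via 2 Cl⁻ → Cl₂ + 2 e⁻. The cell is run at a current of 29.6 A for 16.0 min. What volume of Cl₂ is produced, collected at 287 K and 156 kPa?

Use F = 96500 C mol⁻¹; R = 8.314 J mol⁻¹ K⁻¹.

2.25 L

Q = I·t = 29.60 A × 960.00 s = 28420 C.
n(e⁻) = Q/F = 28420 / 96500 = 0.2945 mol.
2 electrons are transferred per Cl₂ molecule, so n(Cl₂) = 0.2945 / 2 = 0.1472 mol.
V = nRT/P = (0.1472 × 8.314 × 287) / (156 × 10³ Pa) = 0.00225 m³ = 2.25 L.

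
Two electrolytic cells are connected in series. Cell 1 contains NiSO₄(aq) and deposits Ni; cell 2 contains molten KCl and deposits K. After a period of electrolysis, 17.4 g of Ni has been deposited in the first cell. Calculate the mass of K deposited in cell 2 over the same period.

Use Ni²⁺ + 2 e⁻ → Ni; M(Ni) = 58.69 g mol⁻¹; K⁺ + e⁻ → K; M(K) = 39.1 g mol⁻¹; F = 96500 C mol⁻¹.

23.2 g

n(Ni) = 17.4 / 58.69 = 0.2965 mol.
Since Ni²⁺ + 2 e⁻ → Ni, n(e⁻) passed = 2 × 0.2965 = 0.5929 mol.
Cells in series carry the same charge, so the same 0.5929 mol of electrons passes through cell 2.
K⁺ + e⁻ → K, so n(K) = 0.5929 / 1 = 0.5929 mol.
m(K) = 0.5929 × 39.1 = 23.2 g.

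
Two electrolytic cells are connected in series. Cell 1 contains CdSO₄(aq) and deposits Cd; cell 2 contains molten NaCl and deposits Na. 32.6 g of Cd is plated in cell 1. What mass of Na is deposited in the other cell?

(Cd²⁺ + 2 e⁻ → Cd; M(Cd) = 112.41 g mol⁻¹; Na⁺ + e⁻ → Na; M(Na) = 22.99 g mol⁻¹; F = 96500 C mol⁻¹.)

n(Cd) = 32.6 / 112.41 = 0.2900 mol.
Since Cd²⁺ + 2 e⁻ → Cd, n(e⁻) passed = 2 × 0.2900 = 0.5800 mol.
Cells in series carry the same charge, so the same 0.5800 mol of electrons passes through cell 2.
Na⁺ + e⁻ → Na, so n(Na) = 0.5800 / 1 = 0.5800 mol.
m(Na) = 0.5800 × 22.99 = 13.3 g.

13.3 g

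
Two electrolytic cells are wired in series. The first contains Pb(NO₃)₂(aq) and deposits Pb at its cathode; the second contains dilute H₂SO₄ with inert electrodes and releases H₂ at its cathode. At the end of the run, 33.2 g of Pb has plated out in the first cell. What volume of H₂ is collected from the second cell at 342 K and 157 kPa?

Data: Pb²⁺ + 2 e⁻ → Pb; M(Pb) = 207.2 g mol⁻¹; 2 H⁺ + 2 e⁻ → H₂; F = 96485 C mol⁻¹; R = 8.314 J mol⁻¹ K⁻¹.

n(Pb) = 33.2 / 207.2 = 0.1602 mol, so n(e⁻) = 2 × 0.1602 = 0.3205 mol.
The cells are in series, so the same 0.3205 mol of electrons passes through the second cell.
2 H⁺ + 2 e⁻ → H₂ — 2 mol e⁻ per mol H₂, so n(H₂) = 0.3205/2 = 0.1602 mol.
V = nRT/P = (0.1602 × 8.314 × 342) / (157 × 10³) = 0.00290 m³ = 2.90 L.

2.90 L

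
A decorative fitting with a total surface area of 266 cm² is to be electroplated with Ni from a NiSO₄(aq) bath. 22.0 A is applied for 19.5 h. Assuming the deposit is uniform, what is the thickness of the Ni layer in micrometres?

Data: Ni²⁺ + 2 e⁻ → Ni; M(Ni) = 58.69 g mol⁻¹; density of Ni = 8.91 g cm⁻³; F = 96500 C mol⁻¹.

1980 μm

Q = I·t = 22.00 × 70200 = 1544000 C; n(e⁻) = 16.00 mol.
n(Ni) = n(e⁻)/2 = 8.002 mol, so m = 8.002 × 58.69 = 469.6 g.
Volume = m/ρ = 469.6 / 8.91 = 52.71 cm³.
Thickness = V/A = 52.71 / 266 = 0.198 cm = 1980 μm.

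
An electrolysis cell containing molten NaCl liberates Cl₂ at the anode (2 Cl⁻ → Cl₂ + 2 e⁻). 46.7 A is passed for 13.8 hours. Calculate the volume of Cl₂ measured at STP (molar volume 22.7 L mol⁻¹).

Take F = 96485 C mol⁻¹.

273 L

Q = I·t = 46.70 A × 49680 s = 2320000 C.
n(e⁻) = Q/F = 2320000 / 96485 = 24.05 mol.
2 electrons are transferred per Cl₂ molecule, so n(Cl₂) = 24.05 / 2 = 12.02 mol.
V = n × V_m = 12.02 × 22.7 = 273 L.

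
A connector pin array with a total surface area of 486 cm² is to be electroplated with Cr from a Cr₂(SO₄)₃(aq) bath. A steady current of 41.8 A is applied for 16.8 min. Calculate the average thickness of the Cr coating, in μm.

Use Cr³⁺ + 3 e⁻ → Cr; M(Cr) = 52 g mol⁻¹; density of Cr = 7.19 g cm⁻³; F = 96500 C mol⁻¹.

Q = I·t = 41.80 × 1008.0 = 42130 C; n(e⁻) = 0.4366 mol.
n(Cr) = n(e⁻)/3 = 0.1455 mol, so m = 0.1455 × 52 = 7.568 g.
Volume = m/ρ = 7.568 / 7.19 = 1.053 cm³.
Thickness = V/A = 1.053 / 486 = 0.00217 cm = 21.7 μm.

21.7 μm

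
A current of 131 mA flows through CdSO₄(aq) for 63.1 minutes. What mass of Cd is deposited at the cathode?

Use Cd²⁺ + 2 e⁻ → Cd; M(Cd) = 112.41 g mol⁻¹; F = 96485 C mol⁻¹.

0.289 g

Q = I·t = 0.1310 A × 3786.0 s = 496.0 C.
n(e⁻) = Q/F = 496.0 / 96485 = 0.005140 mol.
Cd²⁺ + 2 e⁻ → Cd, so n(Cd) = n(e⁻)/2 = 0.002570 mol.
m = n·M = 0.002570 × 112.41 = 0.289 g.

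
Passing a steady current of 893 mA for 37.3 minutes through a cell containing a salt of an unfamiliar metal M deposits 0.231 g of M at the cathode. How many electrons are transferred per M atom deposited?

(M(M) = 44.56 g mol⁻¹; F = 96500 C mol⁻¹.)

Q = I·t = 0.8930 A × 2238.0 s = 1999 C, so n(e⁻) = 1999/96500 = 0.02071 mol.
n(M) deposited = 0.231 / 44.56 = 0.005184 mol.
Electrons per atom = n(e⁻)/n(M) = 0.02071 / 0.005184 = 4.00 ≈ 4, so the ion is M⁴⁺.

4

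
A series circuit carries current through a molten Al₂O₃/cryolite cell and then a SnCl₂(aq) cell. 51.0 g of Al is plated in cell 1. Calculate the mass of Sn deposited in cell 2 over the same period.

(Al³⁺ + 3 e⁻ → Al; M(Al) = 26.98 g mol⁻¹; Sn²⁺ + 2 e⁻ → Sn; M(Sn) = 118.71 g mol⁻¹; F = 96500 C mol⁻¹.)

337 g

n(Al) = 51.0 / 26.98 = 1.890 mol.
Since Al³⁺ + 3 e⁻ → Al, n(e⁻) passed = 3 × 1.890 = 5.671 mol.
Cells in series carry the same charge, so the same 5.671 mol of electrons passes through cell 2.
Sn²⁺ + 2 e⁻ → Sn, so n(Sn) = 5.671 / 2 = 2.835 mol.
m(Sn) = 2.835 × 118.71 = 337 g.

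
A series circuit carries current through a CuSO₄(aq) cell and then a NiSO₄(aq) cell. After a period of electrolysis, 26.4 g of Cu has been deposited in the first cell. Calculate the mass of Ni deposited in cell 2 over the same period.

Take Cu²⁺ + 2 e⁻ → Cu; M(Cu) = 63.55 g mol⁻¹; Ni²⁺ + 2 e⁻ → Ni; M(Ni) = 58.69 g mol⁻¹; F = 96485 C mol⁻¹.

n(Cu) = 26.4 / 63.55 = 0.4154 mol.
Since Cu²⁺ + 2 e⁻ → Cu, n(e⁻) passed = 2 × 0.4154 = 0.8308 mol.
Cells in series carry the same charge, so the same 0.8308 mol of electrons passes through cell 2.
Ni²⁺ + 2 e⁻ → Ni, so n(Ni) = 0.8308 / 2 = 0.4154 mol.
m(Ni) = 0.4154 × 58.69 = 24.4 g.

24.4 g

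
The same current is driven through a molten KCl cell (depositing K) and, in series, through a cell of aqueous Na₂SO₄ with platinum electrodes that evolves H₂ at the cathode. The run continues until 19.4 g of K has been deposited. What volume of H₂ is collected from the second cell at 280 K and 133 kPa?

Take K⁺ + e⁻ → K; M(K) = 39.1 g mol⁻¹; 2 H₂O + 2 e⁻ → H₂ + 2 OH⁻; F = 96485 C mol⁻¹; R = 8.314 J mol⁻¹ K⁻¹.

n(K) = 19.4 / 39.1 = 0.4962 mol, so n(e⁻) = 1 × 0.4962 = 0.4962 mol.
The cells are in series, so the same 0.4962 mol of electrons passes through the second cell.
2 H₂O + 2 e⁻ → H₂ + 2 OH⁻ — 2 mol e⁻ per mol H₂, so n(H₂) = 0.4962/2 = 0.2481 mol.
V = nRT/P = (0.2481 × 8.314 × 280) / (133 × 10³) = 0.00434 m³ = 4.34 L.

4.34 L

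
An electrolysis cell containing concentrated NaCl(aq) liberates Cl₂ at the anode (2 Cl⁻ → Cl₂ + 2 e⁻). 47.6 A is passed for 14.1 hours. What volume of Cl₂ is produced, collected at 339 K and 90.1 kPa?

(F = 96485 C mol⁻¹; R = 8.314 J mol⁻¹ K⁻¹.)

Q = I·t = 47.60 A × 50760 s = 2416000 C.
n(e⁻) = Q/F = 2416000 / 96485 = 25.04 mol.
2 electrons are transferred per Cl₂ molecule, so n(Cl₂) = 25.04 / 2 = 12.52 mol.
V = nRT/P = (12.52 × 8.314 × 339) / (90.1 × 10³ Pa) = 0.392 m³ = 392 L.

392 L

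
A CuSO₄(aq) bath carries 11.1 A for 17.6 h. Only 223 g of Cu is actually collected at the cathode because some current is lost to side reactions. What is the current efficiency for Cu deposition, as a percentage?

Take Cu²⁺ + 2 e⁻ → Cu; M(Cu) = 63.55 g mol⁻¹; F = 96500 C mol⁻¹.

Q = I·t = 11.10 × 63360 = 703300 C; n(e⁻) = 703300/96500 = 7.288 mol.
Theoretical n(Cu) = n(e⁻)/2 = 3.644 mol, i.e. m_theo = 3.644 × 63.55 = 231.6 g.
Efficiency = m_actual / m_theo = 223 / 231.6 = 96.3 %.

96.3 %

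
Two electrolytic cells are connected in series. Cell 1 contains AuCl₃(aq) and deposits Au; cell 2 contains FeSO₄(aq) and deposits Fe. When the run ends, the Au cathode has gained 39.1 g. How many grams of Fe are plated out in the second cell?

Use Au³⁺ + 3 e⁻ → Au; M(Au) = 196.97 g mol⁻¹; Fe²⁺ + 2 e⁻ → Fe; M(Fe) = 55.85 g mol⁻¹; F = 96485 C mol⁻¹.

n(Au) = 39.1 / 196.97 = 0.1985 mol.
Since Au³⁺ + 3 e⁻ → Au, n(e⁻) passed = 3 × 0.1985 = 0.5955 mol.
Cells in series carry the same charge, so the same 0.5955 mol of electrons passes through cell 2.
Fe²⁺ + 2 e⁻ → Fe, so n(Fe) = 0.5955 / 2 = 0.2978 mol.
m(Fe) = 0.2978 × 55.85 = 16.6 g.

16.6 g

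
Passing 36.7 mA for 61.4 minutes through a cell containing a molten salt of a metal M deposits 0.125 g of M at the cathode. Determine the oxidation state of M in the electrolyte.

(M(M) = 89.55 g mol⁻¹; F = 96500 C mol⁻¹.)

+1

Q = I·t = 0.03670 A × 3684.0 s = 135.2 C, so n(e⁻) = 135.2/96500 = 0.001401 mol.
n(M) deposited = 0.125 / 89.55 = 0.001396 mol.
Electrons per atom = n(e⁻)/n(M) = 0.001401 / 0.001396 = 1.00 ≈ 1, so the ion is M⁺.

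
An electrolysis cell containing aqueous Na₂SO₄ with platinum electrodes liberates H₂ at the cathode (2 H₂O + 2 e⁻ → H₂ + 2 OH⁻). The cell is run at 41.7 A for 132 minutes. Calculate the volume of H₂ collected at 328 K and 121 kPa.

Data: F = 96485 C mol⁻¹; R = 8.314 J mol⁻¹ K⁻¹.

38.6 L

Q = I·t = 41.70 A × 7920.0 s = 330300 C.
n(e⁻) = Q/F = 330300 / 96485 = 3.423 mol.
2 electrons are transferred per H₂ molecule, so n(H₂) = 3.423 / 2 = 1.711 mol.
V = nRT/P = (1.711 × 8.314 × 328) / (121 × 10³ Pa) = 0.0386 m³ = 38.6 L.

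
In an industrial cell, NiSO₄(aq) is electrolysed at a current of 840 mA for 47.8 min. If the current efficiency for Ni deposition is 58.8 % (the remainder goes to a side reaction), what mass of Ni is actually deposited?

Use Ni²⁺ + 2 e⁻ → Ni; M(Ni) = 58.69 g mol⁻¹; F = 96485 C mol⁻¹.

Q = I·t = 0.8400 × 2868.0 = 2409 C.
n(e⁻) = 2409/96485 = 0.02497 mol; theoretically n(Ni) = 0.02497/2 = 0.01248 mol, m_theo = 0.7327 g.
At 58.8 % efficiency, m_actual = 0.588 × 0.7327 = 0.431 g.

0.431 g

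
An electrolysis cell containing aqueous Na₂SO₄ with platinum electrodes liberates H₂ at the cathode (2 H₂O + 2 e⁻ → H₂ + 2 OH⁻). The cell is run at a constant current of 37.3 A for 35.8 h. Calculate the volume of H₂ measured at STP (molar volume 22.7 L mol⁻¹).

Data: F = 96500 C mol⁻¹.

Q = I·t = 37.30 A × 128880 s = 4807000 C.
n(e⁻) = Q/F = 4807000 / 96500 = 49.82 mol.
2 electrons are transferred per H₂ molecule, so n(H₂) = 49.82 / 2 = 24.91 mol.
V = n × V_m = 24.91 × 22.7 = 565 L.

565 L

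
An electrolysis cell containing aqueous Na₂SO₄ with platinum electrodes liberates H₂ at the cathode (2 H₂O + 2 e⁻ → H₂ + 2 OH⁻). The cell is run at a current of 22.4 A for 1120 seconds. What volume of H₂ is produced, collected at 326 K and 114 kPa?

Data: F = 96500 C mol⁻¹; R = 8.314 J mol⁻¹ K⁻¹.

3.09 L

Q = I·t = 22.40 A × 1120.0 s = 25090 C.
n(e⁻) = Q/F = 25090 / 96500 = 0.2600 mol.
2 electrons are transferred per H₂ molecule, so n(H₂) = 0.2600 / 2 = 0.1300 mol.
V = nRT/P = (0.1300 × 8.314 × 326) / (114 × 10³ Pa) = 0.00309 m³ = 3.09 L.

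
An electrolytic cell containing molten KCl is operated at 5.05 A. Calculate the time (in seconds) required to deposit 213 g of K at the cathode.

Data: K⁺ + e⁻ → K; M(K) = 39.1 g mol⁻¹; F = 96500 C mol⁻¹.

n(K) = m/M = 213 / 39.1 = 5.448 mol.
Each K atom requires 1 electron, so n(e⁻) = 1 × 5.448 = 5.448 mol.
Q = n(e⁻)·F = 5.448 × 96500 = 525700 C.
t = Q/I = 525700 / 5.050 A = 104100 s.

1.04 × 10⁵ s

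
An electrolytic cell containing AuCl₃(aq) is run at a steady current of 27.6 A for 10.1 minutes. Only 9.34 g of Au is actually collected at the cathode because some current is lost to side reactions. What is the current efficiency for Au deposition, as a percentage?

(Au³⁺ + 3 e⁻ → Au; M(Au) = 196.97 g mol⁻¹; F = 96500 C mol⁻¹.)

82.1 %

Q = I·t = 27.60 × 606.00 = 16730 C; n(e⁻) = 16730/96500 = 0.1733 mol.
Theoretical n(Au) = n(e⁻)/3 = 0.05777 mol, i.e. m_theo = 0.05777 × 196.97 = 11.38 g.
Efficiency = m_actual / m_theo = 9.34 / 11.38 = 82.1 %.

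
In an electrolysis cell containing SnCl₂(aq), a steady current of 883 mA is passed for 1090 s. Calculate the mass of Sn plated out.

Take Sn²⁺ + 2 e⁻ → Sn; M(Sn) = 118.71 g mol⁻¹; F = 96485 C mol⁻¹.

Q = I·t = 0.8830 A × 1090.0 s = 962.5 C.
n(e⁻) = Q/F = 962.5 / 96485 = 0.009975 mol.
Sn²⁺ + 2 e⁻ → Sn, so n(Sn) = n(e⁻)/2 = 0.004988 mol.
m = n·M = 0.004988 × 118.71 = 0.592 g.

0.592 g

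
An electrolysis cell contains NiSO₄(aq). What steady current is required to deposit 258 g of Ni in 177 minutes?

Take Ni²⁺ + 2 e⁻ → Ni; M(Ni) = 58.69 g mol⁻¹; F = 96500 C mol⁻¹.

79.9 A

n(Ni) = 258 / 58.69 = 4.396 mol.
n(e⁻) = 2 × 4.396 = 8.792 mol.
Q = n(e⁻)·F = 8.792 × 96500 = 848400 C.
I = Q/t = 848400 / 10620 s = 79.9 A.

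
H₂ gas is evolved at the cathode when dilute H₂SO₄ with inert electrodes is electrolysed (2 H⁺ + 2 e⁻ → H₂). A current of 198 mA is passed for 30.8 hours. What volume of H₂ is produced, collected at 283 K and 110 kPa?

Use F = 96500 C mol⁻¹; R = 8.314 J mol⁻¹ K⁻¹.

Q = I·t = 0.1980 A × 110880 s = 21950 C.
n(e⁻) = Q/F = 21950 / 96500 = 0.2275 mol.
2 electrons are transferred per H₂ molecule, so n(H₂) = 0.2275 / 2 = 0.1138 mol.
V = nRT/P = (0.1138 × 8.314 × 283) / (110 × 10³ Pa) = 0.00243 m³ = 2.43 L.

2.43 L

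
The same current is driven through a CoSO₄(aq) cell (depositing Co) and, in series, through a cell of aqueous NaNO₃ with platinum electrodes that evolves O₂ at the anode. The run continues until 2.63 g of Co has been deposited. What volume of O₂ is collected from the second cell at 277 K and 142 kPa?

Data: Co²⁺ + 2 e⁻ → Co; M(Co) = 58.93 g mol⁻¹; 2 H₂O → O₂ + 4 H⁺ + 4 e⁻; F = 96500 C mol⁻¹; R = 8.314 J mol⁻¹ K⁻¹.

0.362 L

n(Co) = 2.63 / 58.93 = 0.04463 mol, so n(e⁻) = 2 × 0.04463 = 0.08926 mol.
The cells are in series, so the same 0.08926 mol of electrons passes through the second cell.
2 H₂O → O₂ + 4 H⁺ + 4 e⁻ — 4 mol e⁻ per mol O₂, so n(O₂) = 0.08926/4 = 0.02231 mol.
V = nRT/P = (0.02231 × 8.314 × 277) / (142 × 10³) = 3.62 × 10⁻⁴ m³ = 0.362 L.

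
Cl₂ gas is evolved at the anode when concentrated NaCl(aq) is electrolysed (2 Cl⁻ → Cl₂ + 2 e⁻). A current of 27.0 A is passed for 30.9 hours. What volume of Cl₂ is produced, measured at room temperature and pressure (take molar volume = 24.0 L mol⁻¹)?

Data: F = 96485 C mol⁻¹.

Q = I·t = 27.00 A × 111240 s = 3003000 C.
n(e⁻) = Q/F = 3003000 / 96485 = 31.13 mol.
2 electrons are transferred per Cl₂ molecule, so n(Cl₂) = 31.13 / 2 = 15.56 mol.
V = n × V_m = 15.56 × 24.0 = 374 L.

374 L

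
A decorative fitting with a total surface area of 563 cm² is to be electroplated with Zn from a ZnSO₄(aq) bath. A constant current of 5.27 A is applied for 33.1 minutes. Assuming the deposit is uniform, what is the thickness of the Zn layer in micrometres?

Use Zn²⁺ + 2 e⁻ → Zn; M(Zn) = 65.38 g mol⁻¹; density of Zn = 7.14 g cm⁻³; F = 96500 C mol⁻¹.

Q = I·t = 5.270 × 1986.0 = 10470 C; n(e⁻) = 0.1085 mol.
n(Zn) = n(e⁻)/2 = 0.05423 mol, so m = 0.05423 × 65.38 = 3.545 g.
Volume = m/ρ = 3.545 / 7.14 = 0.4966 cm³.
Thickness = V/A = 0.4966 / 563 = 8.82 × 10⁻⁴ cm = 8.82 μm.

8.82 μm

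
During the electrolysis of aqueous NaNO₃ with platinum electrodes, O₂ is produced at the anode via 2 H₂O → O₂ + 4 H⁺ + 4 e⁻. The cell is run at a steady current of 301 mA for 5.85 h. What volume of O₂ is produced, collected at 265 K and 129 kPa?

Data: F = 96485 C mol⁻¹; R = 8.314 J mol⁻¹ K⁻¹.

Q = I·t = 0.3010 A × 21060 s = 6339 C.
n(e⁻) = Q/F = 6339 / 96485 = 0.06570 mol.
4 electrons are transferred per O₂ molecule, so n(O₂) = 0.06570 / 4 = 0.01642 mol.
V = nRT/P = (0.01642 × 8.314 × 265) / (129 × 10³ Pa) = 2.81 × 10⁻⁴ m³ = 0.281 L.

0.281 L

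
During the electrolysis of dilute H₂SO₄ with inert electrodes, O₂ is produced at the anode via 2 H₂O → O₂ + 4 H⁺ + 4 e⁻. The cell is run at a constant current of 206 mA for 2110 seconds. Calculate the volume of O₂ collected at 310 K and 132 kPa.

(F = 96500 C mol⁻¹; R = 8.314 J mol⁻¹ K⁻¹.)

Q = I·t = 0.2060 A × 2110.0 s = 434.7 C.
n(e⁻) = Q/F = 434.7 / 96500 = 0.004504 mol.
4 electrons are transferred per O₂ molecule, so n(O₂) = 0.004504 / 4 = 0.001126 mol.
V = nRT/P = (0.001126 × 8.314 × 310) / (132 × 10³ Pa) = 2.20 × 10⁻⁵ m³ = 0.0220 L.

0.0220 L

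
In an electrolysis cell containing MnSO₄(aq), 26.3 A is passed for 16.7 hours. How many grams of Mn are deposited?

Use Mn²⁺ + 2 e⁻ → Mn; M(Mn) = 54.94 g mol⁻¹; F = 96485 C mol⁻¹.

Q = I·t = 26.30 A × 60120 s = 1581000 C.
n(e⁻) = Q/F = 1581000 / 96485 = 16.39 mol.
Mn²⁺ + 2 e⁻ → Mn, so n(Mn) = n(e⁻)/2 = 8.194 mol.
m = n·M = 8.194 × 54.94 = 450 g.

450 g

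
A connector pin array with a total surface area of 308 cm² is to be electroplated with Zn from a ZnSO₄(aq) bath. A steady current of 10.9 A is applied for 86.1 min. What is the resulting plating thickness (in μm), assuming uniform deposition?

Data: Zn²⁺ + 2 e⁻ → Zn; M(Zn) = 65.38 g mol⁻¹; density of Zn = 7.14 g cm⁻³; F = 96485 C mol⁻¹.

Q = I·t = 10.90 × 5166.0 = 56310 C; n(e⁻) = 0.5836 mol.
n(Zn) = n(e⁻)/2 = 0.2918 mol, so m = 0.2918 × 65.38 = 19.08 g.
Volume = m/ρ = 19.08 / 7.14 = 2.672 cm³.
Thickness = V/A = 2.672 / 308 = 0.00868 cm = 86.8 μm.

86.8 μm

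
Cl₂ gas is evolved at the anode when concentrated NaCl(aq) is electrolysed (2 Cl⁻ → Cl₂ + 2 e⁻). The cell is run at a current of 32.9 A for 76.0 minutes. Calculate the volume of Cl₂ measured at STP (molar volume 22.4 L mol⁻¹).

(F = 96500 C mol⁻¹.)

17.4 L

Q = I·t = 32.90 A × 4560.0 s = 150000 C.
n(e⁻) = Q/F = 150000 / 96500 = 1.555 mol.
2 electrons are transferred per Cl₂ molecule, so n(Cl₂) = 1.555 / 2 = 0.7773 mol.
V = n × V_m = 0.7773 × 22.4 = 17.4 L.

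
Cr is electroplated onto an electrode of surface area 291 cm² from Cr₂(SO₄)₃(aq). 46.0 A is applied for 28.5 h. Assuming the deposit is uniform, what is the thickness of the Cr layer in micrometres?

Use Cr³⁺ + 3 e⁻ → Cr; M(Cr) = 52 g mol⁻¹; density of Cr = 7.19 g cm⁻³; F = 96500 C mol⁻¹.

Q = I·t = 46.00 × 102600 = 4720000 C; n(e⁻) = 48.91 mol.
n(Cr) = n(e⁻)/3 = 16.30 mol, so m = 16.30 × 52 = 847.7 g.
Volume = m/ρ = 847.7 / 7.19 = 117.9 cm³.
Thickness = V/A = 117.9 / 291 = 0.405 cm = 4050 μm.

4050 μm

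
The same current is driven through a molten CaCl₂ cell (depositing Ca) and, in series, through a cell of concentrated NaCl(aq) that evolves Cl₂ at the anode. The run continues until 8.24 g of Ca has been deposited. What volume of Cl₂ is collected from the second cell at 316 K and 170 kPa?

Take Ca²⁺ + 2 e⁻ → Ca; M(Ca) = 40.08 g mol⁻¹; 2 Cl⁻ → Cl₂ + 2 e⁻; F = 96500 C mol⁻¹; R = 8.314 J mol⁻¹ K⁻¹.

3.18 L

n(Ca) = 8.24 / 40.08 = 0.2056 mol, so n(e⁻) = 2 × 0.2056 = 0.4112 mol.
The cells are in series, so the same 0.4112 mol of electrons passes through the second cell.
2 Cl⁻ → Cl₂ + 2 e⁻ — 2 mol e⁻ per mol Cl₂, so n(Cl₂) = 0.4112/2 = 0.2056 mol.
V = nRT/P = (0.2056 × 8.314 × 316) / (170 × 10³) = 0.00318 m³ = 3.18 L.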